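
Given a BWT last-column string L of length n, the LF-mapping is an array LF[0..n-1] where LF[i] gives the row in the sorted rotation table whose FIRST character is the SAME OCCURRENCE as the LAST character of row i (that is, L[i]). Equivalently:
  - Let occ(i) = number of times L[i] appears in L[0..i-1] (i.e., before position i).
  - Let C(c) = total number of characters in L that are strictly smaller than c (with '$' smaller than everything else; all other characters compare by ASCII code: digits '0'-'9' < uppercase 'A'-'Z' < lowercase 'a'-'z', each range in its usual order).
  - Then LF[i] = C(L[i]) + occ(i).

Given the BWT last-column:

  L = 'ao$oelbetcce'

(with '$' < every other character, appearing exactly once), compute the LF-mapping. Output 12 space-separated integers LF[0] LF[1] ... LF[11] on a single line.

Answer: 1 9 0 10 5 8 2 6 11 3 4 7

Derivation:
Char counts: '$':1, 'a':1, 'b':1, 'c':2, 'e':3, 'l':1, 'o':2, 't':1
C (first-col start): C('$')=0, C('a')=1, C('b')=2, C('c')=3, C('e')=5, C('l')=8, C('o')=9, C('t')=11
L[0]='a': occ=0, LF[0]=C('a')+0=1+0=1
L[1]='o': occ=0, LF[1]=C('o')+0=9+0=9
L[2]='$': occ=0, LF[2]=C('$')+0=0+0=0
L[3]='o': occ=1, LF[3]=C('o')+1=9+1=10
L[4]='e': occ=0, LF[4]=C('e')+0=5+0=5
L[5]='l': occ=0, LF[5]=C('l')+0=8+0=8
L[6]='b': occ=0, LF[6]=C('b')+0=2+0=2
L[7]='e': occ=1, LF[7]=C('e')+1=5+1=6
L[8]='t': occ=0, LF[8]=C('t')+0=11+0=11
L[9]='c': occ=0, LF[9]=C('c')+0=3+0=3
L[10]='c': occ=1, LF[10]=C('c')+1=3+1=4
L[11]='e': occ=2, LF[11]=C('e')+2=5+2=7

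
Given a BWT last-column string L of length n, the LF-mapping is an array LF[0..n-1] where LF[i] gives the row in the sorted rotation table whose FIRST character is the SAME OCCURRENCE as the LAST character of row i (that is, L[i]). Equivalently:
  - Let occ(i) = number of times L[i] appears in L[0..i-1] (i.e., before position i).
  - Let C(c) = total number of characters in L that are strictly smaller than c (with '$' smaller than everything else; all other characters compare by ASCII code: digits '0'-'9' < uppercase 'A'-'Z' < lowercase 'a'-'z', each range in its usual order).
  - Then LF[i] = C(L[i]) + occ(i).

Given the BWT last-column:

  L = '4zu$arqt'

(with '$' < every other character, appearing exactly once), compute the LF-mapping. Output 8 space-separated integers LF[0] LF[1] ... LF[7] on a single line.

Char counts: '$':1, '4':1, 'a':1, 'q':1, 'r':1, 't':1, 'u':1, 'z':1
C (first-col start): C('$')=0, C('4')=1, C('a')=2, C('q')=3, C('r')=4, C('t')=5, C('u')=6, C('z')=7
L[0]='4': occ=0, LF[0]=C('4')+0=1+0=1
L[1]='z': occ=0, LF[1]=C('z')+0=7+0=7
L[2]='u': occ=0, LF[2]=C('u')+0=6+0=6
L[3]='$': occ=0, LF[3]=C('$')+0=0+0=0
L[4]='a': occ=0, LF[4]=C('a')+0=2+0=2
L[5]='r': occ=0, LF[5]=C('r')+0=4+0=4
L[6]='q': occ=0, LF[6]=C('q')+0=3+0=3
L[7]='t': occ=0, LF[7]=C('t')+0=5+0=5

Answer: 1 7 6 0 2 4 3 5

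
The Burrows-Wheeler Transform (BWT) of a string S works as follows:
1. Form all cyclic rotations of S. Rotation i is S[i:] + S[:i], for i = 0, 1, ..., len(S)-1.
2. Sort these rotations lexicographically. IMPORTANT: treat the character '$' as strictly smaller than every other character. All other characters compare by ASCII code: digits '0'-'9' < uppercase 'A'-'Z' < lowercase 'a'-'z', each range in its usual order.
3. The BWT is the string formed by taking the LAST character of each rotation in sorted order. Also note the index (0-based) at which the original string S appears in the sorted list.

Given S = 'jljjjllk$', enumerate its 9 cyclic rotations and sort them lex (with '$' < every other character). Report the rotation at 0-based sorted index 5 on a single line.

All 9 rotations (rotation i = S[i:]+S[:i]):
  rot[0] = jljjjllk$
  rot[1] = ljjjllk$j
  rot[2] = jjjllk$jl
  rot[3] = jjllk$jlj
  rot[4] = jllk$jljj
  rot[5] = llk$jljjj
  rot[6] = lk$jljjjl
  rot[7] = k$jljjjll
  rot[8] = $jljjjllk
Sorted (with $ < everything):
  sorted[0] = $jljjjllk
  sorted[1] = jjjllk$jl
  sorted[2] = jjllk$jlj
  sorted[3] = jljjjllk$
  sorted[4] = jllk$jljj
  sorted[5] = k$jljjjll
  sorted[6] = ljjjllk$j
  sorted[7] = lk$jljjjl
  sorted[8] = llk$jljjj
sorted[5] = k$jljjjll

Answer: k$jljjjll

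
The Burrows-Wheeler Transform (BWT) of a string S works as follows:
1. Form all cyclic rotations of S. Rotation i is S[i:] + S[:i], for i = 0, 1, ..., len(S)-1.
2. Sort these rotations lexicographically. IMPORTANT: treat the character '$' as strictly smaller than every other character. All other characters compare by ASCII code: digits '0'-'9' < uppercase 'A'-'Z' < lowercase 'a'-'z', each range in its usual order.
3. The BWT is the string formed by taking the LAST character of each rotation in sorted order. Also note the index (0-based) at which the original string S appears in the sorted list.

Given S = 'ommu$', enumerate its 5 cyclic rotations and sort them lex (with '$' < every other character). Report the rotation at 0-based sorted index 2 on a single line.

All 5 rotations (rotation i = S[i:]+S[:i]):
  rot[0] = ommu$
  rot[1] = mmu$o
  rot[2] = mu$om
  rot[3] = u$omm
  rot[4] = $ommu
Sorted (with $ < everything):
  sorted[0] = $ommu
  sorted[1] = mmu$o
  sorted[2] = mu$om
  sorted[3] = ommu$
  sorted[4] = u$omm
sorted[2] = mu$om

Answer: mu$om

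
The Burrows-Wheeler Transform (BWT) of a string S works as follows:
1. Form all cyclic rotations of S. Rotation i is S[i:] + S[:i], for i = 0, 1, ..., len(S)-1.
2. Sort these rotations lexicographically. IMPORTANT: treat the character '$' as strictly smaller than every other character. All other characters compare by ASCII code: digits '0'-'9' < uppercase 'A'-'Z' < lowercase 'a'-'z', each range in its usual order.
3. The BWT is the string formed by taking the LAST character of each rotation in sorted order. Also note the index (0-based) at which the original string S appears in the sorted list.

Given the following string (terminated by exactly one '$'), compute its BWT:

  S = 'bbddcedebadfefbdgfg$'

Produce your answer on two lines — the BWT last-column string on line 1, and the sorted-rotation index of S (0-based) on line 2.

All 20 rotations (rotation i = S[i:]+S[:i]):
  rot[0] = bbddcedebadfefbdgfg$
  rot[1] = bddcedebadfefbdgfg$b
  rot[2] = ddcedebadfefbdgfg$bb
  rot[3] = dcedebadfefbdgfg$bbd
  rot[4] = cedebadfefbdgfg$bbdd
  rot[5] = edebadfefbdgfg$bbddc
  rot[6] = debadfefbdgfg$bbddce
  rot[7] = ebadfefbdgfg$bbddced
  rot[8] = badfefbdgfg$bbddcede
  rot[9] = adfefbdgfg$bbddcedeb
  rot[10] = dfefbdgfg$bbddcedeba
  rot[11] = fefbdgfg$bbddcedebad
  rot[12] = efbdgfg$bbddcedebadf
  rot[13] = fbdgfg$bbddcedebadfe
  rot[14] = bdgfg$bbddcedebadfef
  rot[15] = dgfg$bbddcedebadfefb
  rot[16] = gfg$bbddcedebadfefbd
  rot[17] = fg$bbddcedebadfefbdg
  rot[18] = g$bbddcedebadfefbdgf
  rot[19] = $bbddcedebadfefbdgfg
Sorted (with $ < everything):
  sorted[0] = $bbddcedebadfefbdgfg  (last char: 'g')
  sorted[1] = adfefbdgfg$bbddcedeb  (last char: 'b')
  sorted[2] = badfefbdgfg$bbddcede  (last char: 'e')
  sorted[3] = bbddcedebadfefbdgfg$  (last char: '$')
  sorted[4] = bddcedebadfefbdgfg$b  (last char: 'b')
  sorted[5] = bdgfg$bbddcedebadfef  (last char: 'f')
  sorted[6] = cedebadfefbdgfg$bbdd  (last char: 'd')
  sorted[7] = dcedebadfefbdgfg$bbd  (last char: 'd')
  sorted[8] = ddcedebadfefbdgfg$bb  (last char: 'b')
  sorted[9] = debadfefbdgfg$bbddce  (last char: 'e')
  sorted[10] = dfefbdgfg$bbddcedeba  (last char: 'a')
  sorted[11] = dgfg$bbddcedebadfefb  (last char: 'b')
  sorted[12] = ebadfefbdgfg$bbddced  (last char: 'd')
  sorted[13] = edebadfefbdgfg$bbddc  (last char: 'c')
  sorted[14] = efbdgfg$bbddcedebadf  (last char: 'f')
  sorted[15] = fbdgfg$bbddcedebadfe  (last char: 'e')
  sorted[16] = fefbdgfg$bbddcedebad  (last char: 'd')
  sorted[17] = fg$bbddcedebadfefbdg  (last char: 'g')
  sorted[18] = g$bbddcedebadfefbdgf  (last char: 'f')
  sorted[19] = gfg$bbddcedebadfefbd  (last char: 'd')
Last column: gbe$bfddbeabdcfedgfd
Original string S is at sorted index 3

Answer: gbe$bfddbeabdcfedgfd
3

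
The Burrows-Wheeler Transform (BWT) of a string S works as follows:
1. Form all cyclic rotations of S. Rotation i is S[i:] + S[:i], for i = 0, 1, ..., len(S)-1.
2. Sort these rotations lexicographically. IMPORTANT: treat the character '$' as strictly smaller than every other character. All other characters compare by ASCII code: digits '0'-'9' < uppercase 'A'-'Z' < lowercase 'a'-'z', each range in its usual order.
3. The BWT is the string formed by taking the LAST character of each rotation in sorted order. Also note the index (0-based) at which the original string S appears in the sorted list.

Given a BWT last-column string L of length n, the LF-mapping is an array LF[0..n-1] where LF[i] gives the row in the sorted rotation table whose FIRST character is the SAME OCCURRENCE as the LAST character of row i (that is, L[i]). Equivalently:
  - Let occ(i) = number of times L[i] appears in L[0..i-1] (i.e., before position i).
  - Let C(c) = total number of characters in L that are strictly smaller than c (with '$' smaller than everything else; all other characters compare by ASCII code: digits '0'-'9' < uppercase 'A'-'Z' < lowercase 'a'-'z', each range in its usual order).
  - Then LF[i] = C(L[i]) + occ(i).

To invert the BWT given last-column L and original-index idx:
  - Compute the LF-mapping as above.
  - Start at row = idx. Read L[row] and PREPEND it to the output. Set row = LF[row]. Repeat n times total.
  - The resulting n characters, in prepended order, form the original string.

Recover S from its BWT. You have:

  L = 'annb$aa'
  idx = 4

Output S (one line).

LF mapping: 1 5 6 4 0 2 3
Walk LF starting at row 4, prepending L[row]:
  step 1: row=4, L[4]='$', prepend. Next row=LF[4]=0
  step 2: row=0, L[0]='a', prepend. Next row=LF[0]=1
  step 3: row=1, L[1]='n', prepend. Next row=LF[1]=5
  step 4: row=5, L[5]='a', prepend. Next row=LF[5]=2
  step 5: row=2, L[2]='n', prepend. Next row=LF[2]=6
  step 6: row=6, L[6]='a', prepend. Next row=LF[6]=3
  step 7: row=3, L[3]='b', prepend. Next row=LF[3]=4
Reversed output: banana$

Answer: banana$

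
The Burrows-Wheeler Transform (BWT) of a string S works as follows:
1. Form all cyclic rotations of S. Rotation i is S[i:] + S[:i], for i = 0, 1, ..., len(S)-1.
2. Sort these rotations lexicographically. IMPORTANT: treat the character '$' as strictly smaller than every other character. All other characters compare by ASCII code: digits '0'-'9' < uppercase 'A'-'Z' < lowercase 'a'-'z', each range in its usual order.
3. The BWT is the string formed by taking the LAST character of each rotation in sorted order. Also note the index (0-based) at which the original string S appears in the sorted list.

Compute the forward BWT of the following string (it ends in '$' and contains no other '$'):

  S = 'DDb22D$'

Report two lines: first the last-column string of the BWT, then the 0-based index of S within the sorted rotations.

All 7 rotations (rotation i = S[i:]+S[:i]):
  rot[0] = DDb22D$
  rot[1] = Db22D$D
  rot[2] = b22D$DD
  rot[3] = 22D$DDb
  rot[4] = 2D$DDb2
  rot[5] = D$DDb22
  rot[6] = $DDb22D
Sorted (with $ < everything):
  sorted[0] = $DDb22D  (last char: 'D')
  sorted[1] = 22D$DDb  (last char: 'b')
  sorted[2] = 2D$DDb2  (last char: '2')
  sorted[3] = D$DDb22  (last char: '2')
  sorted[4] = DDb22D$  (last char: '$')
  sorted[5] = Db22D$D  (last char: 'D')
  sorted[6] = b22D$DD  (last char: 'D')
Last column: Db22$DD
Original string S is at sorted index 4

Answer: Db22$DD
4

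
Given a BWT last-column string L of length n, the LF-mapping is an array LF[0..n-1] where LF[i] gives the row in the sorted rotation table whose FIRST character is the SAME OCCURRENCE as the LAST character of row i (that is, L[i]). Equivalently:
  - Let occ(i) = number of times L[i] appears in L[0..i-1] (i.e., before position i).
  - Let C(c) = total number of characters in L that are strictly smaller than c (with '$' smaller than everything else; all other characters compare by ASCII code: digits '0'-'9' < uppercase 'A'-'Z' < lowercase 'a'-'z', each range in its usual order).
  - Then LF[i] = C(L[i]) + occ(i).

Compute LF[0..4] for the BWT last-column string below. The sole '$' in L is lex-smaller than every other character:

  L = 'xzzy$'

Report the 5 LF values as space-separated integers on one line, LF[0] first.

Answer: 1 3 4 2 0

Derivation:
Char counts: '$':1, 'x':1, 'y':1, 'z':2
C (first-col start): C('$')=0, C('x')=1, C('y')=2, C('z')=3
L[0]='x': occ=0, LF[0]=C('x')+0=1+0=1
L[1]='z': occ=0, LF[1]=C('z')+0=3+0=3
L[2]='z': occ=1, LF[2]=C('z')+1=3+1=4
L[3]='y': occ=0, LF[3]=C('y')+0=2+0=2
L[4]='$': occ=0, LF[4]=C('$')+0=0+0=0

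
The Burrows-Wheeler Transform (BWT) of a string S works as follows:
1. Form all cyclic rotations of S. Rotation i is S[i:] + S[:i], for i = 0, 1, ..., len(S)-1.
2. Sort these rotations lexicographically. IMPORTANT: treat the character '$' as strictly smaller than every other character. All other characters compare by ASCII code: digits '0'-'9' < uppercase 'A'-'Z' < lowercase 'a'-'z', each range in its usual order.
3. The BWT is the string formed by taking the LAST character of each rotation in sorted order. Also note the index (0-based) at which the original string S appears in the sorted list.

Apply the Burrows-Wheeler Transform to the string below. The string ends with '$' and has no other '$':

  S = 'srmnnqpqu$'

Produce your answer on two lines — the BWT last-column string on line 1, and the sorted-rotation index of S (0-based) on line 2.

All 10 rotations (rotation i = S[i:]+S[:i]):
  rot[0] = srmnnqpqu$
  rot[1] = rmnnqpqu$s
  rot[2] = mnnqpqu$sr
  rot[3] = nnqpqu$srm
  rot[4] = nqpqu$srmn
  rot[5] = qpqu$srmnn
  rot[6] = pqu$srmnnq
  rot[7] = qu$srmnnqp
  rot[8] = u$srmnnqpq
  rot[9] = $srmnnqpqu
Sorted (with $ < everything):
  sorted[0] = $srmnnqpqu  (last char: 'u')
  sorted[1] = mnnqpqu$sr  (last char: 'r')
  sorted[2] = nnqpqu$srm  (last char: 'm')
  sorted[3] = nqpqu$srmn  (last char: 'n')
  sorted[4] = pqu$srmnnq  (last char: 'q')
  sorted[5] = qpqu$srmnn  (last char: 'n')
  sorted[6] = qu$srmnnqp  (last char: 'p')
  sorted[7] = rmnnqpqu$s  (last char: 's')
  sorted[8] = srmnnqpqu$  (last char: '$')
  sorted[9] = u$srmnnqpq  (last char: 'q')
Last column: urmnqnps$q
Original string S is at sorted index 8

Answer: urmnqnps$q
8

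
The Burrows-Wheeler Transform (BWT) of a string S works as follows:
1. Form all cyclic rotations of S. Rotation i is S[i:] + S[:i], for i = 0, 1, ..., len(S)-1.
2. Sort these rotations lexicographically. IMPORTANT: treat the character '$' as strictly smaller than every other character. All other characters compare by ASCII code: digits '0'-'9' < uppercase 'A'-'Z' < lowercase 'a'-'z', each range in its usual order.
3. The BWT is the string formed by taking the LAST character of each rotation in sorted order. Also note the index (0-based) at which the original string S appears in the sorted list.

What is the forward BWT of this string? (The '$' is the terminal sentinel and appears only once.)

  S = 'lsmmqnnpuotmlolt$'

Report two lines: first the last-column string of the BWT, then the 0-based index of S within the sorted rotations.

All 17 rotations (rotation i = S[i:]+S[:i]):
  rot[0] = lsmmqnnpuotmlolt$
  rot[1] = smmqnnpuotmlolt$l
  rot[2] = mmqnnpuotmlolt$ls
  rot[3] = mqnnpuotmlolt$lsm
  rot[4] = qnnpuotmlolt$lsmm
  rot[5] = nnpuotmlolt$lsmmq
  rot[6] = npuotmlolt$lsmmqn
  rot[7] = puotmlolt$lsmmqnn
  rot[8] = uotmlolt$lsmmqnnp
  rot[9] = otmlolt$lsmmqnnpu
  rot[10] = tmlolt$lsmmqnnpuo
  rot[11] = mlolt$lsmmqnnpuot
  rot[12] = lolt$lsmmqnnpuotm
  rot[13] = olt$lsmmqnnpuotml
  rot[14] = lt$lsmmqnnpuotmlo
  rot[15] = t$lsmmqnnpuotmlol
  rot[16] = $lsmmqnnpuotmlolt
Sorted (with $ < everything):
  sorted[0] = $lsmmqnnpuotmlolt  (last char: 't')
  sorted[1] = lolt$lsmmqnnpuotm  (last char: 'm')
  sorted[2] = lsmmqnnpuotmlolt$  (last char: '$')
  sorted[3] = lt$lsmmqnnpuotmlo  (last char: 'o')
  sorted[4] = mlolt$lsmmqnnpuot  (last char: 't')
  sorted[5] = mmqnnpuotmlolt$ls  (last char: 's')
  sorted[6] = mqnnpuotmlolt$lsm  (last char: 'm')
  sorted[7] = nnpuotmlolt$lsmmq  (last char: 'q')
  sorted[8] = npuotmlolt$lsmmqn  (last char: 'n')
  sorted[9] = olt$lsmmqnnpuotml  (last char: 'l')
  sorted[10] = otmlolt$lsmmqnnpu  (last char: 'u')
  sorted[11] = puotmlolt$lsmmqnn  (last char: 'n')
  sorted[12] = qnnpuotmlolt$lsmm  (last char: 'm')
  sorted[13] = smmqnnpuotmlolt$l  (last char: 'l')
  sorted[14] = t$lsmmqnnpuotmlol  (last char: 'l')
  sorted[15] = tmlolt$lsmmqnnpuo  (last char: 'o')
  sorted[16] = uotmlolt$lsmmqnnp  (last char: 'p')
Last column: tm$otsmqnlunmllop
Original string S is at sorted index 2

Answer: tm$otsmqnlunmllop
2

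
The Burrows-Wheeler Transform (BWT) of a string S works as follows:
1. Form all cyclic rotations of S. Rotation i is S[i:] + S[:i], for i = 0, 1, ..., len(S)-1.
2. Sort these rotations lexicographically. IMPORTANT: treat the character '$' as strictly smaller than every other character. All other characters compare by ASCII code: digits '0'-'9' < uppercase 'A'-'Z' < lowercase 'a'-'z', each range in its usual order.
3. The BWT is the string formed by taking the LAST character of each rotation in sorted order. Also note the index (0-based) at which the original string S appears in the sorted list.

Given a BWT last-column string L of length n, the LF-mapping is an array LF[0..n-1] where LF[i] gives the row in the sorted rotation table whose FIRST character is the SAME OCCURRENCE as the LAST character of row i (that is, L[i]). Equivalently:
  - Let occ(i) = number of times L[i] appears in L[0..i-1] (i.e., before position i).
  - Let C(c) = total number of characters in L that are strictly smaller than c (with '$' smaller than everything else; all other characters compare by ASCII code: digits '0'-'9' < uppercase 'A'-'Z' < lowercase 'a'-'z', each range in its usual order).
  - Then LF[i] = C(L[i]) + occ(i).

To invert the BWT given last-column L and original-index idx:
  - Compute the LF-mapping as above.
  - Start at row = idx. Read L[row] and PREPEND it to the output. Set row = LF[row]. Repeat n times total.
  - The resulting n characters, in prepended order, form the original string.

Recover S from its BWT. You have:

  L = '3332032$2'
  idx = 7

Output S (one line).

Answer: 32230233$

Derivation:
LF mapping: 5 6 7 2 1 8 3 0 4
Walk LF starting at row 7, prepending L[row]:
  step 1: row=7, L[7]='$', prepend. Next row=LF[7]=0
  step 2: row=0, L[0]='3', prepend. Next row=LF[0]=5
  step 3: row=5, L[5]='3', prepend. Next row=LF[5]=8
  step 4: row=8, L[8]='2', prepend. Next row=LF[8]=4
  step 5: row=4, L[4]='0', prepend. Next row=LF[4]=1
  step 6: row=1, L[1]='3', prepend. Next row=LF[1]=6
  step 7: row=6, L[6]='2', prepend. Next row=LF[6]=3
  step 8: row=3, L[3]='2', prepend. Next row=LF[3]=2
  step 9: row=2, L[2]='3', prepend. Next row=LF[2]=7
Reversed output: 32230233$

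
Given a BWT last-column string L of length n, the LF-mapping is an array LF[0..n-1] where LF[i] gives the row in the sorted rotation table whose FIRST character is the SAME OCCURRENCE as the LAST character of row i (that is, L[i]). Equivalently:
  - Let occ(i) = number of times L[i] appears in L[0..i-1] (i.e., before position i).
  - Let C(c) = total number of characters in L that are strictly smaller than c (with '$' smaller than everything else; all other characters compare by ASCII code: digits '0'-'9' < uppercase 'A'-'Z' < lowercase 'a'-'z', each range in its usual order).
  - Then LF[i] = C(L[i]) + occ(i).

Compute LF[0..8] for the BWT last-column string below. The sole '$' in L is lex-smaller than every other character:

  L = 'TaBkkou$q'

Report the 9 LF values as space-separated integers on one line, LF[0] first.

Answer: 2 3 1 4 5 6 8 0 7

Derivation:
Char counts: '$':1, 'B':1, 'T':1, 'a':1, 'k':2, 'o':1, 'q':1, 'u':1
C (first-col start): C('$')=0, C('B')=1, C('T')=2, C('a')=3, C('k')=4, C('o')=6, C('q')=7, C('u')=8
L[0]='T': occ=0, LF[0]=C('T')+0=2+0=2
L[1]='a': occ=0, LF[1]=C('a')+0=3+0=3
L[2]='B': occ=0, LF[2]=C('B')+0=1+0=1
L[3]='k': occ=0, LF[3]=C('k')+0=4+0=4
L[4]='k': occ=1, LF[4]=C('k')+1=4+1=5
L[5]='o': occ=0, LF[5]=C('o')+0=6+0=6
L[6]='u': occ=0, LF[6]=C('u')+0=8+0=8
L[7]='$': occ=0, LF[7]=C('$')+0=0+0=0
L[8]='q': occ=0, LF[8]=C('q')+0=7+0=7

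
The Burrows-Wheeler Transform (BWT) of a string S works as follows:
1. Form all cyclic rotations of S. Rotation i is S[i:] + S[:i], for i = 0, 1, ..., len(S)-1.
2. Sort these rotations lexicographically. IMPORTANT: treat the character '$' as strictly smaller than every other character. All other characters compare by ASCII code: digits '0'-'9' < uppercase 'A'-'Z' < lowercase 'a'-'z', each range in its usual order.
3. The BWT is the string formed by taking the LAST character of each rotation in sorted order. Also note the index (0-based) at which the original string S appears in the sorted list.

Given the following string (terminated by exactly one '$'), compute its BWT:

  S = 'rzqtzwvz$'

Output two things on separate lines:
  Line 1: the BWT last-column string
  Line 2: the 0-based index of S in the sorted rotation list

Answer: zz$qwzvrt
2

Derivation:
All 9 rotations (rotation i = S[i:]+S[:i]):
  rot[0] = rzqtzwvz$
  rot[1] = zqtzwvz$r
  rot[2] = qtzwvz$rz
  rot[3] = tzwvz$rzq
  rot[4] = zwvz$rzqt
  rot[5] = wvz$rzqtz
  rot[6] = vz$rzqtzw
  rot[7] = z$rzqtzwv
  rot[8] = $rzqtzwvz
Sorted (with $ < everything):
  sorted[0] = $rzqtzwvz  (last char: 'z')
  sorted[1] = qtzwvz$rz  (last char: 'z')
  sorted[2] = rzqtzwvz$  (last char: '$')
  sorted[3] = tzwvz$rzq  (last char: 'q')
  sorted[4] = vz$rzqtzw  (last char: 'w')
  sorted[5] = wvz$rzqtz  (last char: 'z')
  sorted[6] = z$rzqtzwv  (last char: 'v')
  sorted[7] = zqtzwvz$r  (last char: 'r')
  sorted[8] = zwvz$rzqt  (last char: 't')
Last column: zz$qwzvrt
Original string S is at sorted index 2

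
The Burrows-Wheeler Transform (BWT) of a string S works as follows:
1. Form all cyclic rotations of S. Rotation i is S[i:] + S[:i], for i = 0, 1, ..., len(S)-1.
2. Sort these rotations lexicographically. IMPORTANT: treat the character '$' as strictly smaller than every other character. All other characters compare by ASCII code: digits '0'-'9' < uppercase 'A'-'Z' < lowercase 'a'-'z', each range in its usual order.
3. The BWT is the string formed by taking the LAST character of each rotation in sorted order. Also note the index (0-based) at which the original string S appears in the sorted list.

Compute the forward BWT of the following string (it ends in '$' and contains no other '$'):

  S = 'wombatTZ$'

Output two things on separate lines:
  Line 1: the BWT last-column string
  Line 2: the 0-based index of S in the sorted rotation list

All 9 rotations (rotation i = S[i:]+S[:i]):
  rot[0] = wombatTZ$
  rot[1] = ombatTZ$w
  rot[2] = mbatTZ$wo
  rot[3] = batTZ$wom
  rot[4] = atTZ$womb
  rot[5] = tTZ$womba
  rot[6] = TZ$wombat
  rot[7] = Z$wombatT
  rot[8] = $wombatTZ
Sorted (with $ < everything):
  sorted[0] = $wombatTZ  (last char: 'Z')
  sorted[1] = TZ$wombat  (last char: 't')
  sorted[2] = Z$wombatT  (last char: 'T')
  sorted[3] = atTZ$womb  (last char: 'b')
  sorted[4] = batTZ$wom  (last char: 'm')
  sorted[5] = mbatTZ$wo  (last char: 'o')
  sorted[6] = ombatTZ$w  (last char: 'w')
  sorted[7] = tTZ$womba  (last char: 'a')
  sorted[8] = wombatTZ$  (last char: '$')
Last column: ZtTbmowa$
Original string S is at sorted index 8

Answer: ZtTbmowa$
8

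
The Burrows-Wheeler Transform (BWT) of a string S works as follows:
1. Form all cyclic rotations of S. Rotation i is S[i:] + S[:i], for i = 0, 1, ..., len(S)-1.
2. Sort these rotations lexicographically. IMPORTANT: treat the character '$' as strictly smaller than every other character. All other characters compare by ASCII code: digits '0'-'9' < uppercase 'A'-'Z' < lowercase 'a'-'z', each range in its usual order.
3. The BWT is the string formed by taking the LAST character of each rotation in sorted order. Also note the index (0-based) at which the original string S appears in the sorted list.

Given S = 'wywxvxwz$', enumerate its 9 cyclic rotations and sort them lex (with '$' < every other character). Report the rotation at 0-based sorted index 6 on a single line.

All 9 rotations (rotation i = S[i:]+S[:i]):
  rot[0] = wywxvxwz$
  rot[1] = ywxvxwz$w
  rot[2] = wxvxwz$wy
  rot[3] = xvxwz$wyw
  rot[4] = vxwz$wywx
  rot[5] = xwz$wywxv
  rot[6] = wz$wywxvx
  rot[7] = z$wywxvxw
  rot[8] = $wywxvxwz
Sorted (with $ < everything):
  sorted[0] = $wywxvxwz
  sorted[1] = vxwz$wywx
  sorted[2] = wxvxwz$wy
  sorted[3] = wywxvxwz$
  sorted[4] = wz$wywxvx
  sorted[5] = xvxwz$wyw
  sorted[6] = xwz$wywxv
  sorted[7] = ywxvxwz$w
  sorted[8] = z$wywxvxw
sorted[6] = xwz$wywxv

Answer: xwz$wywxv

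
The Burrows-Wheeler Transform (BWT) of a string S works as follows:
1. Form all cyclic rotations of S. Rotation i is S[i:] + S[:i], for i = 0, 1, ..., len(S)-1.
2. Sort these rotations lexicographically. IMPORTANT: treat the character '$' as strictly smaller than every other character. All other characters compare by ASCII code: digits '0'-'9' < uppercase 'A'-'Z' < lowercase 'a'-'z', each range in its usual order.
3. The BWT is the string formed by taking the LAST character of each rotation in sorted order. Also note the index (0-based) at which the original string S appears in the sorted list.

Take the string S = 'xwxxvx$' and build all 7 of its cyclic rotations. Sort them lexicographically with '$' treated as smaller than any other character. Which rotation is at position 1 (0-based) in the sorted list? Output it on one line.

All 7 rotations (rotation i = S[i:]+S[:i]):
  rot[0] = xwxxvx$
  rot[1] = wxxvx$x
  rot[2] = xxvx$xw
  rot[3] = xvx$xwx
  rot[4] = vx$xwxx
  rot[5] = x$xwxxv
  rot[6] = $xwxxvx
Sorted (with $ < everything):
  sorted[0] = $xwxxvx
  sorted[1] = vx$xwxx
  sorted[2] = wxxvx$x
  sorted[3] = x$xwxxv
  sorted[4] = xvx$xwx
  sorted[5] = xwxxvx$
  sorted[6] = xxvx$xw
sorted[1] = vx$xwxx

Answer: vx$xwxx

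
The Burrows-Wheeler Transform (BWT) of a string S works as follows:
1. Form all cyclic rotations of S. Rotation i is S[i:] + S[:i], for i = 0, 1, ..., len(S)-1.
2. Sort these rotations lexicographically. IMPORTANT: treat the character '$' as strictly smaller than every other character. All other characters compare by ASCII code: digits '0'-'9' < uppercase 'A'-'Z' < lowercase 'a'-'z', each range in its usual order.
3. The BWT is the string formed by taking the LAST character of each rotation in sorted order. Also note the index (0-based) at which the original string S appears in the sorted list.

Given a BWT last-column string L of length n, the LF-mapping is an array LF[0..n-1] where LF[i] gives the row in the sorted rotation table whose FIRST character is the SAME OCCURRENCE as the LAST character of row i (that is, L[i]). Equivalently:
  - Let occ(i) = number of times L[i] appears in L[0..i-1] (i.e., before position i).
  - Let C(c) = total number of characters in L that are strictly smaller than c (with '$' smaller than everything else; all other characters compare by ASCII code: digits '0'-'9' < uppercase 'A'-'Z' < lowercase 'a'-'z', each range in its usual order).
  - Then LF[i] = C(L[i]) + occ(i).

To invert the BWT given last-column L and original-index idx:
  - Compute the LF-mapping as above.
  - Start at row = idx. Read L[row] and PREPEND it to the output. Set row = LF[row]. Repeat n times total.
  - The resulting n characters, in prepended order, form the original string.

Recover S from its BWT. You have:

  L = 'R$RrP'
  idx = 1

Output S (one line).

LF mapping: 2 0 3 4 1
Walk LF starting at row 1, prepending L[row]:
  step 1: row=1, L[1]='$', prepend. Next row=LF[1]=0
  step 2: row=0, L[0]='R', prepend. Next row=LF[0]=2
  step 3: row=2, L[2]='R', prepend. Next row=LF[2]=3
  step 4: row=3, L[3]='r', prepend. Next row=LF[3]=4
  step 5: row=4, L[4]='P', prepend. Next row=LF[4]=1
Reversed output: PrRR$

Answer: PrRR$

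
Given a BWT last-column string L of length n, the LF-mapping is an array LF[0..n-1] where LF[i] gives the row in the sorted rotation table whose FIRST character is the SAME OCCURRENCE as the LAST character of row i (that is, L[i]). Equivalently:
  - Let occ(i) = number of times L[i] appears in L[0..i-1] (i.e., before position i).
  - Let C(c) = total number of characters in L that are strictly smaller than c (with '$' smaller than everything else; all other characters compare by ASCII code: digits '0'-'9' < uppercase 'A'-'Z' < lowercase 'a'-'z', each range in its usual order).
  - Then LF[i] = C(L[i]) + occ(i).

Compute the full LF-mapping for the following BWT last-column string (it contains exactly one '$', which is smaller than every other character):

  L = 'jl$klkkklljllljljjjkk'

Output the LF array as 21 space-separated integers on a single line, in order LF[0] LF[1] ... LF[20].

Answer: 1 13 0 7 14 8 9 10 15 16 2 17 18 19 3 20 4 5 6 11 12

Derivation:
Char counts: '$':1, 'j':6, 'k':6, 'l':8
C (first-col start): C('$')=0, C('j')=1, C('k')=7, C('l')=13
L[0]='j': occ=0, LF[0]=C('j')+0=1+0=1
L[1]='l': occ=0, LF[1]=C('l')+0=13+0=13
L[2]='$': occ=0, LF[2]=C('$')+0=0+0=0
L[3]='k': occ=0, LF[3]=C('k')+0=7+0=7
L[4]='l': occ=1, LF[4]=C('l')+1=13+1=14
L[5]='k': occ=1, LF[5]=C('k')+1=7+1=8
L[6]='k': occ=2, LF[6]=C('k')+2=7+2=9
L[7]='k': occ=3, LF[7]=C('k')+3=7+3=10
L[8]='l': occ=2, LF[8]=C('l')+2=13+2=15
L[9]='l': occ=3, LF[9]=C('l')+3=13+3=16
L[10]='j': occ=1, LF[10]=C('j')+1=1+1=2
L[11]='l': occ=4, LF[11]=C('l')+4=13+4=17
L[12]='l': occ=5, LF[12]=C('l')+5=13+5=18
L[13]='l': occ=6, LF[13]=C('l')+6=13+6=19
L[14]='j': occ=2, LF[14]=C('j')+2=1+2=3
L[15]='l': occ=7, LF[15]=C('l')+7=13+7=20
L[16]='j': occ=3, LF[16]=C('j')+3=1+3=4
L[17]='j': occ=4, LF[17]=C('j')+4=1+4=5
L[18]='j': occ=5, LF[18]=C('j')+5=1+5=6
L[19]='k': occ=4, LF[19]=C('k')+4=7+4=11
L[20]='k': occ=5, LF[20]=C('k')+5=7+5=12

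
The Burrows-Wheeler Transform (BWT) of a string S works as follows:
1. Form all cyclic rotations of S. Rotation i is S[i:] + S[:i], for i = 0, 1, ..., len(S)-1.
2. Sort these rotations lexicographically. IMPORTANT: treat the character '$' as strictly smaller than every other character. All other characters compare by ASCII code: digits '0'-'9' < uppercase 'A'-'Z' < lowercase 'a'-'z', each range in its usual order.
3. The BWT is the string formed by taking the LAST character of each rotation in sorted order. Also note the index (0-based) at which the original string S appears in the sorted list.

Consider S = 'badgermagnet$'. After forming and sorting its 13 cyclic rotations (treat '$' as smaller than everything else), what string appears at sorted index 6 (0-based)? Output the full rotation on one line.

All 13 rotations (rotation i = S[i:]+S[:i]):
  rot[0] = badgermagnet$
  rot[1] = adgermagnet$b
  rot[2] = dgermagnet$ba
  rot[3] = germagnet$bad
  rot[4] = ermagnet$badg
  rot[5] = rmagnet$badge
  rot[6] = magnet$badger
  rot[7] = agnet$badgerm
  rot[8] = gnet$badgerma
  rot[9] = net$badgermag
  rot[10] = et$badgermagn
  rot[11] = t$badgermagne
  rot[12] = $badgermagnet
Sorted (with $ < everything):
  sorted[0] = $badgermagnet
  sorted[1] = adgermagnet$b
  sorted[2] = agnet$badgerm
  sorted[3] = badgermagnet$
  sorted[4] = dgermagnet$ba
  sorted[5] = ermagnet$badg
  sorted[6] = et$badgermagn
  sorted[7] = germagnet$bad
  sorted[8] = gnet$badgerma
  sorted[9] = magnet$badger
  sorted[10] = net$badgermag
  sorted[11] = rmagnet$badge
  sorted[12] = t$badgermagne
sorted[6] = et$badgermagn

Answer: et$badgermagn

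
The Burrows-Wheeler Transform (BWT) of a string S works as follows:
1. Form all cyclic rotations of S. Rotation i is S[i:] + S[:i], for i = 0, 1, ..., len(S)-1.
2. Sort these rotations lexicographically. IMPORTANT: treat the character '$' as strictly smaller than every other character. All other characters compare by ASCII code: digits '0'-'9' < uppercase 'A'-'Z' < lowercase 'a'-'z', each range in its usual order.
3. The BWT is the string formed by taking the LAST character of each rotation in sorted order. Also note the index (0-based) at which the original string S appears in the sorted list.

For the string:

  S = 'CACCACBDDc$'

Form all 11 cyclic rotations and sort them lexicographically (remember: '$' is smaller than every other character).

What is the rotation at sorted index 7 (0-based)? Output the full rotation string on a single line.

Answer: CCACBDDc$CA

Derivation:
All 11 rotations (rotation i = S[i:]+S[:i]):
  rot[0] = CACCACBDDc$
  rot[1] = ACCACBDDc$C
  rot[2] = CCACBDDc$CA
  rot[3] = CACBDDc$CAC
  rot[4] = ACBDDc$CACC
  rot[5] = CBDDc$CACCA
  rot[6] = BDDc$CACCAC
  rot[7] = DDc$CACCACB
  rot[8] = Dc$CACCACBD
  rot[9] = c$CACCACBDD
  rot[10] = $CACCACBDDc
Sorted (with $ < everything):
  sorted[0] = $CACCACBDDc
  sorted[1] = ACBDDc$CACC
  sorted[2] = ACCACBDDc$C
  sorted[3] = BDDc$CACCAC
  sorted[4] = CACBDDc$CAC
  sorted[5] = CACCACBDDc$
  sorted[6] = CBDDc$CACCA
  sorted[7] = CCACBDDc$CA
  sorted[8] = DDc$CACCACB
  sorted[9] = Dc$CACCACBD
  sorted[10] = c$CACCACBDD
sorted[7] = CCACBDDc$CA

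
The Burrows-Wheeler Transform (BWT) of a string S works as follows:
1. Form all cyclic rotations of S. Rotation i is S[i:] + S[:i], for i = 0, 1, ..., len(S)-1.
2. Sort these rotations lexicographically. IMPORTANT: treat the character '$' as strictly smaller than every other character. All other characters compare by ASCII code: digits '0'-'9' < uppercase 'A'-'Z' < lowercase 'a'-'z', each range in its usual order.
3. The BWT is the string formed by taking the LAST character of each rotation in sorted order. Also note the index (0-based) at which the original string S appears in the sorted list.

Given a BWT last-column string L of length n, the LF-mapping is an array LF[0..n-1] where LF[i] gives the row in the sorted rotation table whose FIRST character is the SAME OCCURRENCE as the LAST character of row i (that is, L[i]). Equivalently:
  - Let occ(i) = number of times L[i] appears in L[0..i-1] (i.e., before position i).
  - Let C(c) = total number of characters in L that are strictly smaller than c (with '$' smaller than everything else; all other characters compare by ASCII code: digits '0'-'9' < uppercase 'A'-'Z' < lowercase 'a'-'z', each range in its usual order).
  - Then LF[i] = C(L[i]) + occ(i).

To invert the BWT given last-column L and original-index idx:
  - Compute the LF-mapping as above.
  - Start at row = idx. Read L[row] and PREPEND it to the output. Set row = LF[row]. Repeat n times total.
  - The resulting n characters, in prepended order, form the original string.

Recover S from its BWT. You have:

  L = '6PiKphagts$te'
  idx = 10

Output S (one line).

Answer: spaghettiKP6$

Derivation:
LF mapping: 1 3 8 2 9 7 4 6 11 10 0 12 5
Walk LF starting at row 10, prepending L[row]:
  step 1: row=10, L[10]='$', prepend. Next row=LF[10]=0
  step 2: row=0, L[0]='6', prepend. Next row=LF[0]=1
  step 3: row=1, L[1]='P', prepend. Next row=LF[1]=3
  step 4: row=3, L[3]='K', prepend. Next row=LF[3]=2
  step 5: row=2, L[2]='i', prepend. Next row=LF[2]=8
  step 6: row=8, L[8]='t', prepend. Next row=LF[8]=11
  step 7: row=11, L[11]='t', prepend. Next row=LF[11]=12
  step 8: row=12, L[12]='e', prepend. Next row=LF[12]=5
  step 9: row=5, L[5]='h', prepend. Next row=LF[5]=7
  step 10: row=7, L[7]='g', prepend. Next row=LF[7]=6
  step 11: row=6, L[6]='a', prepend. Next row=LF[6]=4
  step 12: row=4, L[4]='p', prepend. Next row=LF[4]=9
  step 13: row=9, L[9]='s', prepend. Next row=LF[9]=10
Reversed output: spaghettiKP6$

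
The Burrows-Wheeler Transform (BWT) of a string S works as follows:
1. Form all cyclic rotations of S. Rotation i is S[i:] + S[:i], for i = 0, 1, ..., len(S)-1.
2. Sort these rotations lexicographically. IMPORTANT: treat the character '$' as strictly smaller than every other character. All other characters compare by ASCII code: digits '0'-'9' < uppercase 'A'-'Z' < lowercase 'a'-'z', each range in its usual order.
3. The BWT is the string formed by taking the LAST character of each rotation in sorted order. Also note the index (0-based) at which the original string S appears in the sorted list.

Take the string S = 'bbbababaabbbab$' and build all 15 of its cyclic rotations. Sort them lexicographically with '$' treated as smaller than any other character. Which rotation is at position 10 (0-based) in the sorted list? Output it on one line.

Answer: bababaabbbab$bb

Derivation:
All 15 rotations (rotation i = S[i:]+S[:i]):
  rot[0] = bbbababaabbbab$
  rot[1] = bbababaabbbab$b
  rot[2] = bababaabbbab$bb
  rot[3] = ababaabbbab$bbb
  rot[4] = babaabbbab$bbba
  rot[5] = abaabbbab$bbbab
  rot[6] = baabbbab$bbbaba
  rot[7] = aabbbab$bbbabab
  rot[8] = abbbab$bbbababa
  rot[9] = bbbab$bbbababaa
  rot[10] = bbab$bbbababaab
  rot[11] = bab$bbbababaabb
  rot[12] = ab$bbbababaabbb
  rot[13] = b$bbbababaabbba
  rot[14] = $bbbababaabbbab
Sorted (with $ < everything):
  sorted[0] = $bbbababaabbbab
  sorted[1] = aabbbab$bbbabab
  sorted[2] = ab$bbbababaabbb
  sorted[3] = abaabbbab$bbbab
  sorted[4] = ababaabbbab$bbb
  sorted[5] = abbbab$bbbababa
  sorted[6] = b$bbbababaabbba
  sorted[7] = baabbbab$bbbaba
  sorted[8] = bab$bbbababaabb
  sorted[9] = babaabbbab$bbba
  sorted[10] = bababaabbbab$bb
  sorted[11] = bbab$bbbababaab
  sorted[12] = bbababaabbbab$b
  sorted[13] = bbbab$bbbababaa
  sorted[14] = bbbababaabbbab$
sorted[10] = bababaabbbab$bb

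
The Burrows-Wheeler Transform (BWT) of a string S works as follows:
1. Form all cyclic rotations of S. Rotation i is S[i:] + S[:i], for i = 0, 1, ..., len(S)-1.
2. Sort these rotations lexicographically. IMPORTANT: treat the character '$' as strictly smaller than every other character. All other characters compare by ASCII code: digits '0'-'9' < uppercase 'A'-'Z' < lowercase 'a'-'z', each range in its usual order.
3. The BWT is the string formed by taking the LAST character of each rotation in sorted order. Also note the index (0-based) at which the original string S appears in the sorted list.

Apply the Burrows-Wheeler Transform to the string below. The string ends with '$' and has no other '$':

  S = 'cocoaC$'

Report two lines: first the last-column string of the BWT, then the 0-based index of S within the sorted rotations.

All 7 rotations (rotation i = S[i:]+S[:i]):
  rot[0] = cocoaC$
  rot[1] = ocoaC$c
  rot[2] = coaC$co
  rot[3] = oaC$coc
  rot[4] = aC$coco
  rot[5] = C$cocoa
  rot[6] = $cocoaC
Sorted (with $ < everything):
  sorted[0] = $cocoaC  (last char: 'C')
  sorted[1] = C$cocoa  (last char: 'a')
  sorted[2] = aC$coco  (last char: 'o')
  sorted[3] = coaC$co  (last char: 'o')
  sorted[4] = cocoaC$  (last char: '$')
  sorted[5] = oaC$coc  (last char: 'c')
  sorted[6] = ocoaC$c  (last char: 'c')
Last column: Caoo$cc
Original string S is at sorted index 4

Answer: Caoo$cc
4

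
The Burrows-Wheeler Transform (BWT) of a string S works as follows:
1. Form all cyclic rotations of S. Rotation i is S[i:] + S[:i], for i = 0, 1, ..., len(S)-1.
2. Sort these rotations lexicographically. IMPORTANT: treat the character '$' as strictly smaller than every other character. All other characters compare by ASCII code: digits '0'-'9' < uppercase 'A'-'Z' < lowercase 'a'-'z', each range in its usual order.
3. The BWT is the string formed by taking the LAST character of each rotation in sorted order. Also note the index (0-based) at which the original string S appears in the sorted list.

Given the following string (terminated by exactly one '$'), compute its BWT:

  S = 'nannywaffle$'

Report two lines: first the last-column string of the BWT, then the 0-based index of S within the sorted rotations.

All 12 rotations (rotation i = S[i:]+S[:i]):
  rot[0] = nannywaffle$
  rot[1] = annywaffle$n
  rot[2] = nnywaffle$na
  rot[3] = nywaffle$nan
  rot[4] = ywaffle$nann
  rot[5] = waffle$nanny
  rot[6] = affle$nannyw
  rot[7] = ffle$nannywa
  rot[8] = fle$nannywaf
  rot[9] = le$nannywaff
  rot[10] = e$nannywaffl
  rot[11] = $nannywaffle
Sorted (with $ < everything):
  sorted[0] = $nannywaffle  (last char: 'e')
  sorted[1] = affle$nannyw  (last char: 'w')
  sorted[2] = annywaffle$n  (last char: 'n')
  sorted[3] = e$nannywaffl  (last char: 'l')
  sorted[4] = ffle$nannywa  (last char: 'a')
  sorted[5] = fle$nannywaf  (last char: 'f')
  sorted[6] = le$nannywaff  (last char: 'f')
  sorted[7] = nannywaffle$  (last char: '$')
  sorted[8] = nnywaffle$na  (last char: 'a')
  sorted[9] = nywaffle$nan  (last char: 'n')
  sorted[10] = waffle$nanny  (last char: 'y')
  sorted[11] = ywaffle$nann  (last char: 'n')
Last column: ewnlaff$anyn
Original string S is at sorted index 7

Answer: ewnlaff$anyn
7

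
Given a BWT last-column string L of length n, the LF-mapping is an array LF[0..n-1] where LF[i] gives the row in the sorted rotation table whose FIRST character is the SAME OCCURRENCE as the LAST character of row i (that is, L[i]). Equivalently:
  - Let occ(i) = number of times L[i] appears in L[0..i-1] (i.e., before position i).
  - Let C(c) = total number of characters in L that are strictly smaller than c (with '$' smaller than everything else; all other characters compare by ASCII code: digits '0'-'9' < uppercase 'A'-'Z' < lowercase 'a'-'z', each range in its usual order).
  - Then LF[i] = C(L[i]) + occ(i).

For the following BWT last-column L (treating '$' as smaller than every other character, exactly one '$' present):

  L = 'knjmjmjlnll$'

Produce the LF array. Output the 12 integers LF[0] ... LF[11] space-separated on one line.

Char counts: '$':1, 'j':3, 'k':1, 'l':3, 'm':2, 'n':2
C (first-col start): C('$')=0, C('j')=1, C('k')=4, C('l')=5, C('m')=8, C('n')=10
L[0]='k': occ=0, LF[0]=C('k')+0=4+0=4
L[1]='n': occ=0, LF[1]=C('n')+0=10+0=10
L[2]='j': occ=0, LF[2]=C('j')+0=1+0=1
L[3]='m': occ=0, LF[3]=C('m')+0=8+0=8
L[4]='j': occ=1, LF[4]=C('j')+1=1+1=2
L[5]='m': occ=1, LF[5]=C('m')+1=8+1=9
L[6]='j': occ=2, LF[6]=C('j')+2=1+2=3
L[7]='l': occ=0, LF[7]=C('l')+0=5+0=5
L[8]='n': occ=1, LF[8]=C('n')+1=10+1=11
L[9]='l': occ=1, LF[9]=C('l')+1=5+1=6
L[10]='l': occ=2, LF[10]=C('l')+2=5+2=7
L[11]='$': occ=0, LF[11]=C('$')+0=0+0=0

Answer: 4 10 1 8 2 9 3 5 11 6 7 0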